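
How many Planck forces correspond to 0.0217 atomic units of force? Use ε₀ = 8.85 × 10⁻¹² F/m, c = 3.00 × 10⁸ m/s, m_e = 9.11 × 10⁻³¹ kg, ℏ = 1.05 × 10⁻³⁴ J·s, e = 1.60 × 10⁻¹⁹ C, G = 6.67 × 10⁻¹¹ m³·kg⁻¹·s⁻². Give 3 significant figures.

1.49 × 10⁻⁵³

atomic unit of force: F_au = E_h/a₀ = m_e²e⁶/((4πε₀)³ℏ⁴) = 8.33 × 10⁻⁸ N
Planck force: F_P = c⁴/G = 1.21 × 10⁴⁴ N
0.0217 × 8.33 × 10⁻⁸ / 1.21 × 10⁴⁴ = 1.49 × 10⁻⁵³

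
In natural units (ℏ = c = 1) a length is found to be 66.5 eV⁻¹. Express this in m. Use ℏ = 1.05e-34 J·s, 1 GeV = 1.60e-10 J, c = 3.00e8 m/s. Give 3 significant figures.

A length is [E]⁻¹ in ℏ=c=1; restore one factor of ℏc.
1 GeV⁻¹ → ℏc × (1 GeV in J)⁻¹ = 1.97e-16 m.
Convert the energy scale: 66.5 eV⁻¹ = 6.65e10 GeV⁻¹.
Result: 6.65e10 × 1.97e-16 = 1.31e-5 m.

1.31e-5 m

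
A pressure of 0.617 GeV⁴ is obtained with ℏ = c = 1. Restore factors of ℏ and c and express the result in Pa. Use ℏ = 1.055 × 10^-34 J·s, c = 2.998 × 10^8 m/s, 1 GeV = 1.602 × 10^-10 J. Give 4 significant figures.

Pressure is [E]/[L]³ = [E]⁴/(ℏc)³.
1 GeV⁴ → 1/(ℏc)³ × (1 GeV in J)⁴ = 2.082 × 10^37 Pa.
Result: 0.617 × 2.082 × 10^37 = 1.284 × 10^37 Pa.

1.284 × 10^37 Pa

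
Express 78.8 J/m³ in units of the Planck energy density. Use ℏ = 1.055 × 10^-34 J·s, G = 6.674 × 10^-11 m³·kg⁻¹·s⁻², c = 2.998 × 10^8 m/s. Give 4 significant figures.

1.701 × 10^-112

Planck energy density: u_P = c⁷/(ℏG²) = 4.632 × 10^113 J/m³.
78.8 / 4.632 × 10^113 = 1.701 × 10^-112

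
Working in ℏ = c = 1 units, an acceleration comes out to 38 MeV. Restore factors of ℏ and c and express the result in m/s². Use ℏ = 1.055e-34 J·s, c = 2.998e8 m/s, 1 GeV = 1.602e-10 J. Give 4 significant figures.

1.730e31 m/s²

Acceleration is [L]/[T]² = c·[E]/ℏ.
1 GeV → c/ℏ × (1 GeV in J) = 4.552e32 m/s².
Convert the energy scale: 38 MeV = 0.0380 GeV.
Result: 0.0380 × 4.552e32 = 1.730e31 m/s².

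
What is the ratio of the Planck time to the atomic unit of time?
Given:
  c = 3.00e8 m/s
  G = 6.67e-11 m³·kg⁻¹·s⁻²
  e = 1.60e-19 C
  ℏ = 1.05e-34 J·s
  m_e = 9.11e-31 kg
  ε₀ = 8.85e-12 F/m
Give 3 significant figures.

2.24e-27

Planck time: t_P = √(ℏG/c⁵) = 5.37e-44 s
atomic unit of time: τ_au = (4πε₀)²ℏ³/(m_e e⁴) = 2.40e-17 s
ratio = 5.37e-44 / 2.40e-17 = 2.24e-27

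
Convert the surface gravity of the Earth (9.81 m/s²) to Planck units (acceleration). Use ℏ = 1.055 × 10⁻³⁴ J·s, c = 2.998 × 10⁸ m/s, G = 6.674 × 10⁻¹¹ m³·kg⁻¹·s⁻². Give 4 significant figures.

Planck acceleration: a_P = √(c⁷/(ℏG)) = 5.560 × 10⁵¹ m/s².
9.81 / 5.560 × 10⁵¹ = 1.764 × 10⁻⁵¹

1.764 × 10⁻⁵¹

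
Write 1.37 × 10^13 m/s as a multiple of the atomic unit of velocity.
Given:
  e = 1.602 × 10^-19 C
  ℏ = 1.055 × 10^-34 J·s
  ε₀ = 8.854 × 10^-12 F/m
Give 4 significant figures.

6.266 × 10^6

atomic unit of velocity: v_au = e²/(4πε₀ℏ) = 2.186 × 10^6 m/s.
1.37 × 10^13 / 2.186 × 10^6 = 6.266 × 10^6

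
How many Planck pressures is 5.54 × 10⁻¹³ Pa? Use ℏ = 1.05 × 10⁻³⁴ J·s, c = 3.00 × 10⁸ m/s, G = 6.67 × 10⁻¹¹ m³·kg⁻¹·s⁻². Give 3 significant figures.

Planck pressure: p_P = c⁷/(ℏG²) = 4.68 × 10¹¹³ Pa.
5.54 × 10⁻¹³ / 4.68 × 10¹¹³ = 1.18 × 10⁻¹²⁶

1.18 × 10⁻¹²⁶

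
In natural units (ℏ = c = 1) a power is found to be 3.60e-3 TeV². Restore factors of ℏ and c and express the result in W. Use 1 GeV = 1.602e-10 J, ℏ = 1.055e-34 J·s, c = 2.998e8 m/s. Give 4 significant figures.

8.757e17 W

Power is [E]/[T] = [E]²/ℏ.
1 GeV² → 1/ℏ × (1 GeV in J)² = 2.433e14 W.
Convert the energy scale: 3.60e-3 TeV² = 3.60e3 GeV².
Result: 3.60e3 × 2.433e14 = 8.757e17 W.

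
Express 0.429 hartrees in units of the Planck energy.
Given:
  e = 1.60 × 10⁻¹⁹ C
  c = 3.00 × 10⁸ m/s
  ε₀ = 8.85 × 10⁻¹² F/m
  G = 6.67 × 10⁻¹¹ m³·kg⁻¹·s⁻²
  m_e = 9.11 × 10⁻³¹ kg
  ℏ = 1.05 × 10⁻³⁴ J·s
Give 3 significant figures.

hartree: E_h = m_e e⁴/(4πε₀ℏ)² = 4.38 × 10⁻¹⁸ J
Planck energy: E_P = √(ℏc⁵/G) = 1.96 × 10⁹ J
0.429 × 4.38 × 10⁻¹⁸ / 1.96 × 10⁹ = 9.60 × 10⁻²⁸

9.60 × 10⁻²⁸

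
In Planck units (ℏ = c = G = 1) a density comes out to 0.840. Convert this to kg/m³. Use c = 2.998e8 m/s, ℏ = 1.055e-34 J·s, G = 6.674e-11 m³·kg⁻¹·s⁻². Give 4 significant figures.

4.329e96 kg/m³

One Planck density: ρ_P = c⁵/(ℏG²) = 5.154e96 kg/m³.
0.840 × 5.154e96 kg/m³ = 4.329e96 kg/m³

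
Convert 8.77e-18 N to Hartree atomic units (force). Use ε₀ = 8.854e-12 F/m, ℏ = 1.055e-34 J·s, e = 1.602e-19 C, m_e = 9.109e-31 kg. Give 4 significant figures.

1.067e-10

atomic unit of force: F_au = E_h/a₀ = m_e²e⁶/((4πε₀)³ℏ⁴) = 8.220e-8 N.
8.77e-18 / 8.220e-8 = 1.067e-10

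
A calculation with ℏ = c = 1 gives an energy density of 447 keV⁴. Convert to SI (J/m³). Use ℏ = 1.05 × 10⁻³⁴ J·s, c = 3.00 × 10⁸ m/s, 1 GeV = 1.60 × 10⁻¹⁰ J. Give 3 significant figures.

[E]/[L]³ = [E]⁴/(ℏc)³; restore (ℏc)⁻³.
1 GeV⁴ → 1/(ℏc)³ × (1 GeV in J)⁴ = 2.10 × 10³⁷ J/m³.
Convert the energy scale: 447 keV⁴ = 4.47 × 10⁻²² GeV⁴.
Result: 4.47 × 10⁻²² × 2.10 × 10³⁷ = 9.37 × 10¹⁵ J/m³.

9.37 × 10¹⁵ J/m³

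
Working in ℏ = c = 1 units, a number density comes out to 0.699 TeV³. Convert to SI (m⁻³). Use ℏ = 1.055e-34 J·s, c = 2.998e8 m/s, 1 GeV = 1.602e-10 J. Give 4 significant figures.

Number density is [L]⁻³ = [E]³/(ℏc)³.
1 GeV³ → 1/(ℏc)³ × (1 GeV in J)³ = 1.299e47 m⁻³.
Convert the energy scale: 0.699 TeV³ = 6.99e8 GeV³.
Result: 6.99e8 × 1.299e47 = 9.083e55 m⁻³.

9.083e55 m⁻³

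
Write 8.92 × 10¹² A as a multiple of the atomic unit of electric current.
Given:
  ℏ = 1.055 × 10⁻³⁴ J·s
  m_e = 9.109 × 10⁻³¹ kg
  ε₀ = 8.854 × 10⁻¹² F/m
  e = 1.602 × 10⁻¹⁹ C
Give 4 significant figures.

atomic unit of electric current: I_au = e E_h/ℏ = m_e e⁵/((4πε₀)²ℏ³) = 6.612 × 10⁻³ A.
8.92 × 10¹² / 6.612 × 10⁻³ = 1.349 × 10¹⁵

1.349 × 10¹⁵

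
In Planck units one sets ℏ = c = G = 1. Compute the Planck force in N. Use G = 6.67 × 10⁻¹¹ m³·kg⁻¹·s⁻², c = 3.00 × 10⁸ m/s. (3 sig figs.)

F_P = c⁴/G
  = 8.10 × 10³³ / 6.67 × 10⁻¹¹
  = 1.21 × 10⁴⁴ N

1.21 × 10⁴⁴ N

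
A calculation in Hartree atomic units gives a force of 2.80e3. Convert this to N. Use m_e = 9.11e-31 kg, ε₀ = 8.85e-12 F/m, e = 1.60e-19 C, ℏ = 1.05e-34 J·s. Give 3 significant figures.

2.33e-4 N

One atomic unit of force: F_au = E_h/a₀ = m_e²e⁶/((4πε₀)³ℏ⁴) = 8.33e-8 N.
2.80e3 × 8.33e-8 N = 2.33e-4 N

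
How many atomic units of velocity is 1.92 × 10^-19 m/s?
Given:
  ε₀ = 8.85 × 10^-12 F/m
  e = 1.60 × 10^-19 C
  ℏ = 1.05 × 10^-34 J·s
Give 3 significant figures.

atomic unit of velocity: v_au = e²/(4πε₀ℏ) = 2.19 × 10^6 m/s.
1.92 × 10^-19 / 2.19 × 10^6 = 8.76 × 10^-26

8.76 × 10^-26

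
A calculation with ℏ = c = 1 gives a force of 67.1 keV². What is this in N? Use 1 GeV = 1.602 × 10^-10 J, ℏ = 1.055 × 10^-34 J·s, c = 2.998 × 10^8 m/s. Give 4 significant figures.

Force is [E]/[L] = [E]²/(ℏc); restore (ℏc)⁻¹.
1 GeV² → 1/(ℏc) × (1 GeV in J)² = 8.114 × 10^5 N.
Convert the energy scale: 67.1 keV² = 6.71 × 10^-11 GeV².
Result: 6.71 × 10^-11 × 8.114 × 10^5 = 5.445 × 10^-5 N.

5.445 × 10^-5 N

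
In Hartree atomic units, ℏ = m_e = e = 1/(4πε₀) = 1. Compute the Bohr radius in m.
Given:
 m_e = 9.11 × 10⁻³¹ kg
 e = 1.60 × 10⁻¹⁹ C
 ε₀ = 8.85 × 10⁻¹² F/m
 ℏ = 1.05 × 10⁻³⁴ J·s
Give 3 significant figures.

The unique combination of the constants set to 1 with dimensions of length is a₀ = 4πε₀ℏ²/(m_e e²).
  = 1.23 × 10⁻⁷⁸ / 2.33 × 10⁻⁶⁸
  = 5.26 × 10⁻¹¹ m

5.26 × 10⁻¹¹ m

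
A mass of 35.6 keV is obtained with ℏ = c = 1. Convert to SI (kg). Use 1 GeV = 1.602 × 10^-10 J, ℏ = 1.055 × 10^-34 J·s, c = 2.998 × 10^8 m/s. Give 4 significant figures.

6.345 × 10^-32 kg

Mass is [E]/c²; divide by c².
1 GeV → 1/c² × (1 GeV in J) = 1.782 × 10^-27 kg.
Convert the energy scale: 35.6 keV = 3.56 × 10^-5 GeV.
Result: 3.56 × 10^-5 × 1.782 × 10^-27 = 6.345 × 10^-32 kg.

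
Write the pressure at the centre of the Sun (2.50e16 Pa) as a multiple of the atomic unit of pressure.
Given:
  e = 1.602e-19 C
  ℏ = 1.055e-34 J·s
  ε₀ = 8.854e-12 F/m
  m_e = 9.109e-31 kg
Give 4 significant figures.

atomic unit of pressure: P_au = E_h/a₀³ = m_e⁴e¹⁰/((4πε₀)⁵ℏ⁸) = 2.929e13 Pa.
2.50e16 / 2.929e13 = 853.5

853.5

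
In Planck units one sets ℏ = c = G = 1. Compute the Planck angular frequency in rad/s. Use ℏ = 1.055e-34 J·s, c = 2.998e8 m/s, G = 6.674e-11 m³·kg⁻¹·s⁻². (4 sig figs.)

ω_P = √(c⁵/(ℏG))
  = √(3.440e86)
  = 1.855e43 rad/s

1.855e43 rad/s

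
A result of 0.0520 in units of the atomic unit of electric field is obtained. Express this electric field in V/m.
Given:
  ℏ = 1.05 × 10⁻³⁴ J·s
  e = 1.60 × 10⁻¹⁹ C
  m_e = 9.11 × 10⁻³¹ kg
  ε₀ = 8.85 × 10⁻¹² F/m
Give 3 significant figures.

2.71 × 10¹⁰ V/m

One atomic unit of electric field: E_au = E_h/(e a₀) = m_e²e⁵/((4πε₀)³ℏ⁴) = 5.20 × 10¹¹ V/m.
0.0520 × 5.20 × 10¹¹ V/m = 2.71 × 10¹⁰ V/m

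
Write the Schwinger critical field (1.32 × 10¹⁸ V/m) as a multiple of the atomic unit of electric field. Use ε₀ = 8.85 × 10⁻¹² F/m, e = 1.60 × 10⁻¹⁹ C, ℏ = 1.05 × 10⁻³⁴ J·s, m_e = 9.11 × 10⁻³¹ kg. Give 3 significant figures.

atomic unit of electric field: E_au = E_h/(e a₀) = m_e²e⁵/((4πε₀)³ℏ⁴) = 5.20 × 10¹¹ V/m.
1.32 × 10¹⁸ / 5.20 × 10¹¹ = 2.54 × 10⁶

2.54 × 10⁶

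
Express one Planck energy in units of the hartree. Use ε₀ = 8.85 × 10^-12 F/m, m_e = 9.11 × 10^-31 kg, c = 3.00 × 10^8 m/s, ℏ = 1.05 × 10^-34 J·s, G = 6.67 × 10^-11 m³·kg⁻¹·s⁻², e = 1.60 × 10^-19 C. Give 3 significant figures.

4.47 × 10^26

Planck energy: E_P = √(ℏc⁵/G) = 1.96 × 10^9 J
hartree: E_h = m_e e⁴/(4πε₀ℏ)² = 4.38 × 10^-18 J
ratio = 1.96 × 10^9 / 4.38 × 10^-18 = 4.47 × 10^26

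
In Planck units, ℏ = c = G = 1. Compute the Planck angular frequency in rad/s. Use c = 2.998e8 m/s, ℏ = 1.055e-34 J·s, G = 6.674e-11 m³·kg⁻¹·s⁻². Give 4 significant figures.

Dimensional analysis gives ω_P = √(c⁵/(ℏG)).
  = √(3.440e86)
  = 1.855e43 rad/s

1.855e43 rad/s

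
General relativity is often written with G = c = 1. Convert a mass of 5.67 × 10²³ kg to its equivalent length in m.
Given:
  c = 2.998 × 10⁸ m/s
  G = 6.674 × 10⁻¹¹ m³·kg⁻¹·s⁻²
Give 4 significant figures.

4.210 × 10⁻⁴ m

In G = c = 1 units mass has dimensions of length; the conversion factor is G/c².
5.67 × 10²³ kg × (G/c²) = 4.210 × 10⁻⁴ m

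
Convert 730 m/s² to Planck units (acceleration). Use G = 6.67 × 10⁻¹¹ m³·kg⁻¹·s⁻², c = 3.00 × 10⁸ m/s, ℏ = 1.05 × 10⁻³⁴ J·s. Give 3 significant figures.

1.31 × 10⁻⁴⁹

Planck acceleration: a_P = √(c⁷/(ℏG)) = 5.59 × 10⁵¹ m/s².
730 / 5.59 × 10⁵¹ = 1.31 × 10⁻⁴⁹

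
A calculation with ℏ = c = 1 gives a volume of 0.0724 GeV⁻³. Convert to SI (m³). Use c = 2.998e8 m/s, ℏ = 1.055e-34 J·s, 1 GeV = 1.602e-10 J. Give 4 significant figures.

Volume is [L]³ = [E]⁻³·(ℏc)³.
1 GeV⁻³ → (ℏc)³ × (1 GeV in J)⁻³ = 7.696e-48 m³.
Result: 0.0724 × 7.696e-48 = 5.572e-49 m³.

5.572e-49 m³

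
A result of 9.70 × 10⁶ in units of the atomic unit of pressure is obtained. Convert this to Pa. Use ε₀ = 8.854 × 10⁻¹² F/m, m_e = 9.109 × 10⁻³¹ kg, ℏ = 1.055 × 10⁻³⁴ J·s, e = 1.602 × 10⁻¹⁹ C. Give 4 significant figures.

One atomic unit of pressure: P_au = E_h/a₀³ = m_e⁴e¹⁰/((4πε₀)⁵ℏ⁸) = 2.929 × 10¹³ Pa.
9.70 × 10⁶ × 2.929 × 10¹³ Pa = 2.841 × 10²⁰ Pa

2.841 × 10²⁰ Pa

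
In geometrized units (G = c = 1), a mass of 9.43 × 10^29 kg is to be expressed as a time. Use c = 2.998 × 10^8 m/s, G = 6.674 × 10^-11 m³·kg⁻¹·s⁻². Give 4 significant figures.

Mass → time via G/c³.
9.43 × 10^29 kg × (G/c³) = 2.336 × 10^-6 s

2.336 × 10^-6 s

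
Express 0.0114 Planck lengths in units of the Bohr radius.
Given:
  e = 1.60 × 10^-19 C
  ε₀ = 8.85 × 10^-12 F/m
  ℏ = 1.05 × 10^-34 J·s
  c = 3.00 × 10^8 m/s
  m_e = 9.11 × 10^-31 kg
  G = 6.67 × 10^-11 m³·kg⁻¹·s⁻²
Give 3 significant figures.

Planck length: ℓ_P = √(ℏG/c³) = 1.61 × 10^-35 m
Bohr radius: a₀ = 4πε₀ℏ²/(m_e e²) = 5.26 × 10^-11 m
0.0114 × 1.61 × 10^-35 / 5.26 × 10^-11 = 3.49 × 10^-27

3.49 × 10^-27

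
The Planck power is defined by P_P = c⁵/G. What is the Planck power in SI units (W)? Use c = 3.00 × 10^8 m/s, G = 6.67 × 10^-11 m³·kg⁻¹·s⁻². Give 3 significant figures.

3.64 × 10^52 W

P_P = c⁵/G
  = 2.43 × 10^42 / 6.67 × 10^-11
  = 3.64 × 10^52 W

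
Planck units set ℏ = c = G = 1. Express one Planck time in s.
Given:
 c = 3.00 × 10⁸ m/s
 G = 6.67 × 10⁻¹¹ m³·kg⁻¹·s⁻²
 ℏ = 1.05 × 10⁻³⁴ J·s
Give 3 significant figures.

5.37 × 10⁻⁴⁴ s

From ℏ = c = G = 1 the time scale is t_P = √(ℏG/c⁵).
  = √(2.88 × 10⁻⁸⁷)
  = 5.37 × 10⁻⁴⁴ s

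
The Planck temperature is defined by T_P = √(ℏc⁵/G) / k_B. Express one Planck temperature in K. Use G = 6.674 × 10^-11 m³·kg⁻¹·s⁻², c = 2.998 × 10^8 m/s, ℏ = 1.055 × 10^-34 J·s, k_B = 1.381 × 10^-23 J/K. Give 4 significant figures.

1.417 × 10^32 K

T_P = √(ℏc⁵/G) / k_B
  = √(3.828 × 10^18) × 7.241 × 10^22
  = 1.417 × 10^32 K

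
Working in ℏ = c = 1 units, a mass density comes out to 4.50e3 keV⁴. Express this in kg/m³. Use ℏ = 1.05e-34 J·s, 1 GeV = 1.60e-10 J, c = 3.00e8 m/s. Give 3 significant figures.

1.05 kg/m³

Mass density is [E]/(c²[L]³) = [E]⁴/(ℏ³c⁵).
1 GeV⁴ → 1/(ℏ³c⁵) × (1 GeV in J)⁴ = 2.33e20 kg/m³.
Convert the energy scale: 4.50e3 keV⁴ = 4.50e-21 GeV⁴.
Result: 4.50e-21 × 2.33e20 = 1.05 kg/m³.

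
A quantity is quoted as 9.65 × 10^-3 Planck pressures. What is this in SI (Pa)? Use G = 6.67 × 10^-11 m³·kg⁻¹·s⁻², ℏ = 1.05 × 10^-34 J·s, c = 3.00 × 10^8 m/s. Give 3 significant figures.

4.52 × 10^111 Pa

One Planck pressure: p_P = c⁷/(ℏG²) = 4.68 × 10^113 Pa.
9.65 × 10^-3 × 4.68 × 10^113 Pa = 4.52 × 10^111 Pa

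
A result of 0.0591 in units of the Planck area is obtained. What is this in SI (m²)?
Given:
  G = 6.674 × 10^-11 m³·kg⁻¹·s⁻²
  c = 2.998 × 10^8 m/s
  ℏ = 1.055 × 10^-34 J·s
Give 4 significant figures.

One Planck area: A_P = ℏG/c³ = 2.613 × 10^-70 m².
0.0591 × 2.613 × 10^-70 m² = 1.544 × 10^-71 m²

1.544 × 10^-71 m²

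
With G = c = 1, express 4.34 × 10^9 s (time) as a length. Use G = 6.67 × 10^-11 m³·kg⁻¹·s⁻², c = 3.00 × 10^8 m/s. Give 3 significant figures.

1.30 × 10^18 m

Time → length via c.
4.34 × 10^9 s × (c) = 1.30 × 10^18 m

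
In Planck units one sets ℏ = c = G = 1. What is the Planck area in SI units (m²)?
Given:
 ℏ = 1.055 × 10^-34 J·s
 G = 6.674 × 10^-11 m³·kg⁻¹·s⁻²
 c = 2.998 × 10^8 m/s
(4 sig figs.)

2.613 × 10^-70 m²

A_P = ℏG/c³
  = 7.041 × 10^-45 / 2.695 × 10^25
  = 2.613 × 10^-70 m²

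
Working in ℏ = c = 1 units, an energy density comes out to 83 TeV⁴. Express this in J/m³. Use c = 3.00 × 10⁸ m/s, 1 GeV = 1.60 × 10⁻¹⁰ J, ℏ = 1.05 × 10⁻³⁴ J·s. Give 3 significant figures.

1.74 × 10⁵¹ J/m³

[E]/[L]³ = [E]⁴/(ℏc)³; restore (ℏc)⁻³.
1 GeV⁴ → 1/(ℏc)³ × (1 GeV in J)⁴ = 2.10 × 10³⁷ J/m³.
Convert the energy scale: 83 TeV⁴ = 8.30 × 10¹³ GeV⁴.
Result: 8.30 × 10¹³ × 2.10 × 10³⁷ = 1.74 × 10⁵¹ J/m³.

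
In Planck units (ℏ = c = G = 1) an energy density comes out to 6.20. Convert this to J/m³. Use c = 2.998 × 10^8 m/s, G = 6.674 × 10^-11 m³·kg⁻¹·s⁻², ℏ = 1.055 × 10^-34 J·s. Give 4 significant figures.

2.872 × 10^114 J/m³

One Planck energy density: u_P = c⁷/(ℏG²) = 4.632 × 10^113 J/m³.
6.20 × 4.632 × 10^113 J/m³ = 2.872 × 10^114 J/m³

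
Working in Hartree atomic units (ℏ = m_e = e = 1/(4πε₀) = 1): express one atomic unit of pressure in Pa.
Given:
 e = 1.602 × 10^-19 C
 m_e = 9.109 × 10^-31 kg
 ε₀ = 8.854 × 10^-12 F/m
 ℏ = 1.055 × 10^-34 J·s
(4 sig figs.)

2.929 × 10^13 Pa

From ℏ = m_e = e = 1/(4πε₀) = 1 the pressure scale is P_au = E_h/a₀³ = m_e⁴e¹⁰/((4πε₀)⁵ℏ⁸).
E_h = 4.354 × 10^-18 J
a₀ = 5.297 × 10^-11 m
E_h/a₀³ = 2.929 × 10^13 Pa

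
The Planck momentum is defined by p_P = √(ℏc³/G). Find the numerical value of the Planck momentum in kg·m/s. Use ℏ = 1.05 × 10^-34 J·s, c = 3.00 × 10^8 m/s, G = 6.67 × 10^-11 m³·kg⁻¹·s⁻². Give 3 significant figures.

p_P = √(ℏc³/G)
  = √(42.5)
  = 6.52 kg·m/s

6.52 kg·m/s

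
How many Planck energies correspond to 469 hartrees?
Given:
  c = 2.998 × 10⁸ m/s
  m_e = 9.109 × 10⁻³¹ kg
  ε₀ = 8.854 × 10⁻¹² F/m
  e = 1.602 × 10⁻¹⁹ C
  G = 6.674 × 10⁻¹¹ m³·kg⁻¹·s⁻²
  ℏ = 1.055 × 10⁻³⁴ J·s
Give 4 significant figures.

1.044 × 10⁻²⁴

hartree: E_h = m_e e⁴/(4πε₀ℏ)² = 4.354 × 10⁻¹⁸ J
Planck energy: E_P = √(ℏc⁵/G) = 1.957 × 10⁹ J
469 × 4.354 × 10⁻¹⁸ / 1.957 × 10⁹ = 1.044 × 10⁻²⁴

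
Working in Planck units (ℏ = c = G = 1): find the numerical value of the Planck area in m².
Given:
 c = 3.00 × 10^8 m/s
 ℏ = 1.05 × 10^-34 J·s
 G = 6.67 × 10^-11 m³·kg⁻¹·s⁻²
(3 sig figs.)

The unique combination of the constants set to 1 with dimensions of area is A_P = ℏG/c³.
  = 7.00 × 10^-45 / 2.70 × 10^25
  = 2.59 × 10^-70 m²

2.59 × 10^-70 m²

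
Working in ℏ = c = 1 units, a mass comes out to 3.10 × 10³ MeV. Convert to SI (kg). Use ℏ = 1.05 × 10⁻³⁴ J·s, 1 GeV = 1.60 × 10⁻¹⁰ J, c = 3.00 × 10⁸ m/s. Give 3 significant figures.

5.51 × 10⁻²⁷ kg

Mass is [E]/c²; divide by c².
1 GeV → 1/c² × (1 GeV in J) = 1.78 × 10⁻²⁷ kg.
Convert the energy scale: 3.10 × 10³ MeV = 3.10 GeV.
Result: 3.10 × 1.78 × 10⁻²⁷ = 5.51 × 10⁻²⁷ kg.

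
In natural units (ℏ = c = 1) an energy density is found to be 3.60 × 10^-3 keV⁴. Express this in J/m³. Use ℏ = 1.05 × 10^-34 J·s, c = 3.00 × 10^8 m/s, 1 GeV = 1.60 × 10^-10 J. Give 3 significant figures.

[E]/[L]³ = [E]⁴/(ℏc)³; restore (ℏc)⁻³.
1 GeV⁴ → 1/(ℏc)³ × (1 GeV in J)⁴ = 2.10 × 10^37 J/m³.
Convert the energy scale: 3.60 × 10^-3 keV⁴ = 3.60 × 10^-27 GeV⁴.
Result: 3.60 × 10^-27 × 2.10 × 10^37 = 7.55 × 10^10 J/m³.

7.55 × 10^10 J/m³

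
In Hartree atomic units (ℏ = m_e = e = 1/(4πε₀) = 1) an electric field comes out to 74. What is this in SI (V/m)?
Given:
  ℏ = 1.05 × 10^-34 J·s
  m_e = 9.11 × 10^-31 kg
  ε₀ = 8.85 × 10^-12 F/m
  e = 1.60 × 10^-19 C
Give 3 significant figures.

One atomic unit of electric field: E_au = E_h/(e a₀) = m_e²e⁵/((4πε₀)³ℏ⁴) = 5.20 × 10^11 V/m.
74 × 5.20 × 10^11 V/m = 3.85 × 10^13 V/m

3.85 × 10^13 V/m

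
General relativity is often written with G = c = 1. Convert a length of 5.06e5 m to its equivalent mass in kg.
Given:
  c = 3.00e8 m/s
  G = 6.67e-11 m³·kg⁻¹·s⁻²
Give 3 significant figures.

6.83e32 kg

Length → mass via c²/G.
5.06e5 m × (c²/G) = 6.83e32 kg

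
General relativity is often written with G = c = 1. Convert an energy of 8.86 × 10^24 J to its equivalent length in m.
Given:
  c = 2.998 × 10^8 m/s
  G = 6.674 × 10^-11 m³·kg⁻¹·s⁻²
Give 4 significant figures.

7.320 × 10^-20 m

Energy → length via G/c⁴.
8.86 × 10^24 J × (G/c⁴) = 7.320 × 10^-20 m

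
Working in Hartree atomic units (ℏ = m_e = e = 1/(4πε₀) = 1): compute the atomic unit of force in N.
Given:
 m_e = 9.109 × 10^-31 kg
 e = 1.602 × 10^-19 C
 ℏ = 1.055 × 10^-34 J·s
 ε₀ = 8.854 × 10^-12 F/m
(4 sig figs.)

8.220 × 10^-8 N

From ℏ = m_e = e = 1/(4πε₀) = 1 the force scale is F_au = E_h/a₀ = m_e²e⁶/((4πε₀)³ℏ⁴).
E_h = 4.354 × 10^-18 J
a₀ = 5.297 × 10^-11 m
E_h/a₀ = 8.220 × 10^-8 N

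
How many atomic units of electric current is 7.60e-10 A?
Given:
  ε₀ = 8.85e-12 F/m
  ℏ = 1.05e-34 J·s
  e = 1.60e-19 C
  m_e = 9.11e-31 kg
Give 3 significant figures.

1.14e-7

atomic unit of electric current: I_au = e E_h/ℏ = m_e e⁵/((4πε₀)²ℏ³) = 6.67e-3 A.
7.60e-10 / 6.67e-3 = 1.14e-7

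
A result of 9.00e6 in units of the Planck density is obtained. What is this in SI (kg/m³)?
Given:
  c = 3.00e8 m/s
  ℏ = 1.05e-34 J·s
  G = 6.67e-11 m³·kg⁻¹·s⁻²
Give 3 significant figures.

4.68e103 kg/m³

One Planck density: ρ_P = c⁵/(ℏG²) = 5.20e96 kg/m³.
9.00e6 × 5.20e96 kg/m³ = 4.68e103 kg/m³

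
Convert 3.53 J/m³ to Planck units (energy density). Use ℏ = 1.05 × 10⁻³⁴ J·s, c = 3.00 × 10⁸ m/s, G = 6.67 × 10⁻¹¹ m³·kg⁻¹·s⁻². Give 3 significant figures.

7.54 × 10⁻¹¹⁴

Planck energy density: u_P = c⁷/(ℏG²) = 4.68 × 10¹¹³ J/m³.
3.53 / 4.68 × 10¹¹³ = 7.54 × 10⁻¹¹⁴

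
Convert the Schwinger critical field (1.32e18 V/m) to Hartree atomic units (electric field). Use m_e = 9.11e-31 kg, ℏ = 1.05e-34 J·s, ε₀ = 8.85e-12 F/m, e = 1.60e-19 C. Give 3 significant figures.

atomic unit of electric field: E_au = E_h/(e a₀) = m_e²e⁵/((4πε₀)³ℏ⁴) = 5.20e11 V/m.
1.32e18 / 5.20e11 = 2.54e6

2.54e6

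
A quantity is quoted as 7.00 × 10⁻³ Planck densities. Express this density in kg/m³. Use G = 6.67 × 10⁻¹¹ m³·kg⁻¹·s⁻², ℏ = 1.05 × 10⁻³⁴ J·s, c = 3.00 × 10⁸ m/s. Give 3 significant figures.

One Planck density: ρ_P = c⁵/(ℏG²) = 5.20 × 10⁹⁶ kg/m³.
7.00 × 10⁻³ × 5.20 × 10⁹⁶ kg/m³ = 3.64 × 10⁹⁴ kg/m³

3.64 × 10⁹⁴ kg/m³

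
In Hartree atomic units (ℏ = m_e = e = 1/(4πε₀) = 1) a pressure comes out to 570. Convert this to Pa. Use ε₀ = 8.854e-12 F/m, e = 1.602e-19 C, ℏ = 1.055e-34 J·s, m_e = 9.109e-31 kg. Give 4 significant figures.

1.670e16 Pa

One atomic unit of pressure: P_au = E_h/a₀³ = m_e⁴e¹⁰/((4πε₀)⁵ℏ⁸) = 2.929e13 Pa.
570 × 2.929e13 Pa = 1.670e16 Pa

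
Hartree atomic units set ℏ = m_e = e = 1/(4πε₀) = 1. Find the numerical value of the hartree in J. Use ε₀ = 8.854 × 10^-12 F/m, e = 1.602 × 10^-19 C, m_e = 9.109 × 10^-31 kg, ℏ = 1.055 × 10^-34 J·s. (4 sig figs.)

From ℏ = m_e = e = 1/(4πε₀) = 1 the energy scale is E_h = m_e e⁴/(4πε₀ℏ)².
  = 6.000 × 10^-106 / 1.378 × 10^-88
  = 4.354 × 10^-18 J

4.354 × 10^-18 J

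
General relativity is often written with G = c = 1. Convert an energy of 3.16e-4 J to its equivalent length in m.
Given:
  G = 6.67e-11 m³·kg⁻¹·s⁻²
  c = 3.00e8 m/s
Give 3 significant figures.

Energy → length via G/c⁴.
3.16e-4 J × (G/c⁴) = 2.60e-48 m

2.60e-48 m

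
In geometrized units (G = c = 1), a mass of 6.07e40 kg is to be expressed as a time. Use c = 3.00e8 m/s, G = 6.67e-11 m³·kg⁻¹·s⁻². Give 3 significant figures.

Mass → time via G/c³.
6.07e40 kg × (G/c³) = 1.50e5 s

1.50e5 s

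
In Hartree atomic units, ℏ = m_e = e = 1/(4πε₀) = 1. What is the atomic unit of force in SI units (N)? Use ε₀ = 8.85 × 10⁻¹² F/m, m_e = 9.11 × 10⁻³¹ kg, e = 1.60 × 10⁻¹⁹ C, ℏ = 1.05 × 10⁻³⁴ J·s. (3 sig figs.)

8.33 × 10⁻⁸ N

Dimensional analysis gives F_au = E_h/a₀ = m_e²e⁶/((4πε₀)³ℏ⁴).
E_h = 4.38 × 10⁻¹⁸ J
a₀ = 5.26 × 10⁻¹¹ m
E_h/a₀ = 8.33 × 10⁻⁸ N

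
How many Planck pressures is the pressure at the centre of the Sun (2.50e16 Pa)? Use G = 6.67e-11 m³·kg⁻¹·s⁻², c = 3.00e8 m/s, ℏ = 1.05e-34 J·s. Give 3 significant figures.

Planck pressure: p_P = c⁷/(ℏG²) = 4.68e113 Pa.
2.50e16 / 4.68e113 = 5.34e-98

5.34e-98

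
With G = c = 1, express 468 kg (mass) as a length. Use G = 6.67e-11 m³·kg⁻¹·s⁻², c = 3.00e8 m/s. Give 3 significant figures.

In G = c = 1 units mass has dimensions of length; the conversion factor is G/c².
468 kg × (G/c²) = 3.47e-25 m

3.47e-25 m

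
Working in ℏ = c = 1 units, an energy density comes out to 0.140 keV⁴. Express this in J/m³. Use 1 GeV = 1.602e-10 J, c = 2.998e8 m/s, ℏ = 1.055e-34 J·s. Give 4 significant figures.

[E]/[L]³ = [E]⁴/(ℏc)³; restore (ℏc)⁻³.
1 GeV⁴ → 1/(ℏc)³ × (1 GeV in J)⁴ = 2.082e37 J/m³.
Convert the energy scale: 0.140 keV⁴ = 1.40e-25 GeV⁴.
Result: 1.40e-25 × 2.082e37 = 2.914e12 J/m³.

2.914e12 J/m³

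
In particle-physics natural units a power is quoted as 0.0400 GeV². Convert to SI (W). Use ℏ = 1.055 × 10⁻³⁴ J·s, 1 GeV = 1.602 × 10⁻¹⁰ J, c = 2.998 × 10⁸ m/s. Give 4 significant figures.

Power is [E]/[T] = [E]²/ℏ.
1 GeV² → 1/ℏ × (1 GeV in J)² = 2.433 × 10¹⁴ W.
Result: 0.0400 × 2.433 × 10¹⁴ = 9.730 × 10¹² W.

9.730 × 10¹² W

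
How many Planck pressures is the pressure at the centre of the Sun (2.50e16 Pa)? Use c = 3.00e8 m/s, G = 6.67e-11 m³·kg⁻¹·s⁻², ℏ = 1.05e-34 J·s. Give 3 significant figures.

Planck pressure: p_P = c⁷/(ℏG²) = 4.68e113 Pa.
2.50e16 / 4.68e113 = 5.34e-98

5.34e-98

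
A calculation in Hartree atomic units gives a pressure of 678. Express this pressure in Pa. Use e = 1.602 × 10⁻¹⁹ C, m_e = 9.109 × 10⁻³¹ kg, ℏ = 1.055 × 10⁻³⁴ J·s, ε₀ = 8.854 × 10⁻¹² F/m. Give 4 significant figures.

One atomic unit of pressure: P_au = E_h/a₀³ = m_e⁴e¹⁰/((4πε₀)⁵ℏ⁸) = 2.929 × 10¹³ Pa.
678 × 2.929 × 10¹³ Pa = 1.986 × 10¹⁶ Pa

1.986 × 10¹⁶ Pa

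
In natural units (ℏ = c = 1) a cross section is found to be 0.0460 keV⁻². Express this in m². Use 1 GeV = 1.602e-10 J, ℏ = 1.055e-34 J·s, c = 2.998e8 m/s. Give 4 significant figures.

Area is [L]² = [E]⁻²·(ℏc)²; restore (ℏc)².
1 GeV⁻² → (ℏc)² × (1 GeV in J)⁻² = 3.898e-32 m².
Convert the energy scale: 0.0460 keV⁻² = 4.60e10 GeV⁻².
Result: 4.60e10 × 3.898e-32 = 1.793e-21 m².

1.793e-21 m²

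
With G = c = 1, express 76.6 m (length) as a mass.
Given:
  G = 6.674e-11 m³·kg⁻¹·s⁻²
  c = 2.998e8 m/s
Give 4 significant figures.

Length → mass via c²/G.
76.6 m × (c²/G) = 1.032e29 kg

1.032e29 kg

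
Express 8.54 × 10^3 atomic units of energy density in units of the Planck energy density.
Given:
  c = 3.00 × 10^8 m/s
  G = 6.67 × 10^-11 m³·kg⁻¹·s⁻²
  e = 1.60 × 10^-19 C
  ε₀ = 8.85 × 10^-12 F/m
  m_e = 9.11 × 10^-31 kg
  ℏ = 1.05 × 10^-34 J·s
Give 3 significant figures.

atomic unit of energy density: u_au = E_h/a₀³ = m_e⁴e¹⁰/((4πε₀)⁵ℏ⁸) = 3.01 × 10^13 J/m³
Planck energy density: u_P = c⁷/(ℏG²) = 4.68 × 10^113 J/m³
8.54 × 10^3 × 3.01 × 10^13 / 4.68 × 10^113 = 5.50 × 10^-97

5.50 × 10^-97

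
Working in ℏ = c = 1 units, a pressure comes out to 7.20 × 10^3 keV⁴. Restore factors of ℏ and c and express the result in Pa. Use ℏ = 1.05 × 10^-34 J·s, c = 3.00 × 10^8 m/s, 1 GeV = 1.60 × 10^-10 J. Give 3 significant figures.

Pressure is [E]/[L]³ = [E]⁴/(ℏc)³.
1 GeV⁴ → 1/(ℏc)³ × (1 GeV in J)⁴ = 2.10 × 10^37 Pa.
Convert the energy scale: 7.20 × 10^3 keV⁴ = 7.20 × 10^-21 GeV⁴.
Result: 7.20 × 10^-21 × 2.10 × 10^37 = 1.51 × 10^17 Pa.

1.51 × 10^17 Pa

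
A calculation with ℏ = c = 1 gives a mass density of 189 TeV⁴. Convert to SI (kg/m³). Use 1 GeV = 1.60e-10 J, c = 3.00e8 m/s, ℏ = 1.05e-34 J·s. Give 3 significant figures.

Mass density is [E]/(c²[L]³) = [E]⁴/(ℏ³c⁵).
1 GeV⁴ → 1/(ℏ³c⁵) × (1 GeV in J)⁴ = 2.33e20 kg/m³.
Convert the energy scale: 189 TeV⁴ = 1.89e14 GeV⁴.
Result: 1.89e14 × 2.33e20 = 4.40e34 kg/m³.

4.40e34 kg/m³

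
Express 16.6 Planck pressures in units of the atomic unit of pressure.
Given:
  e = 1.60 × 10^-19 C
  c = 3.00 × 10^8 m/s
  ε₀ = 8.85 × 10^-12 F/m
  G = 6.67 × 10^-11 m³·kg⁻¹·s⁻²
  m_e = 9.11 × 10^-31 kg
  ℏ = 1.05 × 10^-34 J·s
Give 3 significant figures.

2.58 × 10^101

Planck pressure: p_P = c⁷/(ℏG²) = 4.68 × 10^113 Pa
atomic unit of pressure: P_au = E_h/a₀³ = m_e⁴e¹⁰/((4πε₀)⁵ℏ⁸) = 3.01 × 10^13 Pa
16.6 × 4.68 × 10^113 / 3.01 × 10^13 = 2.58 × 10^101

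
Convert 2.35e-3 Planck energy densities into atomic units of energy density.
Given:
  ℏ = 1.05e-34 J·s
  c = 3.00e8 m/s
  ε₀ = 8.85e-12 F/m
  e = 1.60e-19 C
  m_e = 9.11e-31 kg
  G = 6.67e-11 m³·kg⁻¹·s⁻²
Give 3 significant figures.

Planck energy density: u_P = c⁷/(ℏG²) = 4.68e113 J/m³
atomic unit of energy density: u_au = E_h/a₀³ = m_e⁴e¹⁰/((4πε₀)⁵ℏ⁸) = 3.01e13 J/m³
2.35e-3 × 4.68e113 / 3.01e13 = 3.65e97

3.65e97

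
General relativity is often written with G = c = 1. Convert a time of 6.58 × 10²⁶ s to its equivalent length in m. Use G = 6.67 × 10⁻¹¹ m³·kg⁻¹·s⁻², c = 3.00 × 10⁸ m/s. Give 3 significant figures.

Time → length via c.
6.58 × 10²⁶ s × (c) = 1.97 × 10³⁵ m

1.97 × 10³⁵ m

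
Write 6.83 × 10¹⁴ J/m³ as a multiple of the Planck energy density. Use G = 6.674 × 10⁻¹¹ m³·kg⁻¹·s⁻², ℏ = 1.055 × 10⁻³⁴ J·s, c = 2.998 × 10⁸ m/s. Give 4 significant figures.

Planck energy density: u_P = c⁷/(ℏG²) = 4.632 × 10¹¹³ J/m³.
6.83 × 10¹⁴ / 4.632 × 10¹¹³ = 1.474 × 10⁻⁹⁹

1.474 × 10⁻⁹⁹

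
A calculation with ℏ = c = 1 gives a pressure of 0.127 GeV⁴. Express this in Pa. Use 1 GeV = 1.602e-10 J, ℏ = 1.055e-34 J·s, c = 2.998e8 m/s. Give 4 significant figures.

Pressure is [E]/[L]³ = [E]⁴/(ℏc)³.
1 GeV⁴ → 1/(ℏc)³ × (1 GeV in J)⁴ = 2.082e37 Pa.
Result: 0.127 × 2.082e37 = 2.644e36 Pa.

2.644e36 Pa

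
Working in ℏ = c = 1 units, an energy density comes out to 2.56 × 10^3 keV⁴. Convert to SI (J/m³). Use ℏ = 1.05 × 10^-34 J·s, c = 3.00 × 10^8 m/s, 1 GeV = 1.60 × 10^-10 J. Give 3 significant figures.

5.37 × 10^16 J/m³

[E]/[L]³ = [E]⁴/(ℏc)³; restore (ℏc)⁻³.
1 GeV⁴ → 1/(ℏc)³ × (1 GeV in J)⁴ = 2.10 × 10^37 J/m³.
Convert the energy scale: 2.56 × 10^3 keV⁴ = 2.56 × 10^-21 GeV⁴.
Result: 2.56 × 10^-21 × 2.10 × 10^37 = 5.37 × 10^16 J/m³.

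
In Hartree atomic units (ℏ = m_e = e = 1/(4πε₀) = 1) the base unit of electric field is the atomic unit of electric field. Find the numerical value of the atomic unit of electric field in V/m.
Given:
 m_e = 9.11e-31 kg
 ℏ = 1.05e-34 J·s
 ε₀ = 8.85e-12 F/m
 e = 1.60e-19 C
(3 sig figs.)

E_au = E_h/(e a₀) = m_e²e⁵/((4πε₀)³ℏ⁴)
E_h = 4.38e-18 J
a₀ = 5.26e-11 m
E_h/(e·a₀) = 5.20e11 V/m

5.20e11 V/m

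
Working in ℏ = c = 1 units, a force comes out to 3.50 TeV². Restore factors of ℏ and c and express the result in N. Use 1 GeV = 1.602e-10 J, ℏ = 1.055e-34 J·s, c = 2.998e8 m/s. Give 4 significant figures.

2.840e12 N

Force is [E]/[L] = [E]²/(ℏc); restore (ℏc)⁻¹.
1 GeV² → 1/(ℏc) × (1 GeV in J)² = 8.114e5 N.
Convert the energy scale: 3.50 TeV² = 3.50e6 GeV².
Result: 3.50e6 × 8.114e5 = 2.840e12 N.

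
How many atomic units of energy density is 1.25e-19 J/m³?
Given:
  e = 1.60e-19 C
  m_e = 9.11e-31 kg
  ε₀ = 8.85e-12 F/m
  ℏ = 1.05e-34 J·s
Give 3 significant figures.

atomic unit of energy density: u_au = E_h/a₀³ = m_e⁴e¹⁰/((4πε₀)⁵ℏ⁸) = 3.01e13 J/m³.
1.25e-19 / 3.01e13 = 4.15e-33

4.15e-33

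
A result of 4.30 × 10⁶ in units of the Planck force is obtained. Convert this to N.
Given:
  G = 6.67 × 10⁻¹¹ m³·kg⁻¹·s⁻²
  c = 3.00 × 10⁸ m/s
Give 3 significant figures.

5.22 × 10⁵⁰ N

One Planck force: F_P = c⁴/G = 1.21 × 10⁴⁴ N.
4.30 × 10⁶ × 1.21 × 10⁴⁴ N = 5.22 × 10⁵⁰ N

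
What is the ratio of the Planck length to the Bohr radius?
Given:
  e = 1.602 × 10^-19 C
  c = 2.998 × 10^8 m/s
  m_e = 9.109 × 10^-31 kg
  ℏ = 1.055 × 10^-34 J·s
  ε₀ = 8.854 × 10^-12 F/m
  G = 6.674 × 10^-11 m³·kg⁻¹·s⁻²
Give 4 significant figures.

3.051 × 10^-25

Planck length: ℓ_P = √(ℏG/c³) = 1.616 × 10^-35 m
Bohr radius: a₀ = 4πε₀ℏ²/(m_e e²) = 5.297 × 10^-11 m
ratio = 1.616 × 10^-35 / 5.297 × 10^-11 = 3.051 × 10^-25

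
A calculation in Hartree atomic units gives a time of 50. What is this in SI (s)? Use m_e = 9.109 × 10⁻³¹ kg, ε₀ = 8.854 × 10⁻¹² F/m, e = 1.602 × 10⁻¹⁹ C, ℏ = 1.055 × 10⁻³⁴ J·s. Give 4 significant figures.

1.211 × 10⁻¹⁵ s

One atomic unit of time: τ_au = (4πε₀)²ℏ³/(m_e e⁴) = 2.423 × 10⁻¹⁷ s.
50 × 2.423 × 10⁻¹⁷ s = 1.211 × 10⁻¹⁵ s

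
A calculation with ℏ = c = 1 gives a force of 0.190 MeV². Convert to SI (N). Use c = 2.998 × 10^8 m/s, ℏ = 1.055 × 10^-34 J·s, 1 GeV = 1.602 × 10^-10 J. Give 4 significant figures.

0.1542 N

Force is [E]/[L] = [E]²/(ℏc); restore (ℏc)⁻¹.
1 GeV² → 1/(ℏc) × (1 GeV in J)² = 8.114 × 10^5 N.
Convert the energy scale: 0.190 MeV² = 1.90 × 10^-7 GeV².
Result: 1.90 × 10^-7 × 8.114 × 10^5 = 0.1542 N.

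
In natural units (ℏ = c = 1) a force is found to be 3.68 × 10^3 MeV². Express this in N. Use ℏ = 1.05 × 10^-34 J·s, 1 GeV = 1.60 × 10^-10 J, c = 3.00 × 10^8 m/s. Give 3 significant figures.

Force is [E]/[L] = [E]²/(ℏc); restore (ℏc)⁻¹.
1 GeV² → 1/(ℏc) × (1 GeV in J)² = 8.13 × 10^5 N.
Convert the energy scale: 3.68 × 10^3 MeV² = 3.68 × 10^-3 GeV².
Result: 3.68 × 10^-3 × 8.13 × 10^5 = 2.99 × 10^3 N.

2.99 × 10^3 N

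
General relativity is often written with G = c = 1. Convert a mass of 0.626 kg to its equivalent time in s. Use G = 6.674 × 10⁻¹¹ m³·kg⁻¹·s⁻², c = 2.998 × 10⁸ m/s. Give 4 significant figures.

Mass → time via G/c³.
0.626 kg × (G/c³) = 1.550 × 10⁻³⁶ s

1.550 × 10⁻³⁶ s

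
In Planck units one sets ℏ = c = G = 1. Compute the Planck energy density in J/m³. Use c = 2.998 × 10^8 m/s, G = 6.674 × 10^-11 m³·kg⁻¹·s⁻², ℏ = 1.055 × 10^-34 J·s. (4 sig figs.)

4.632 × 10^113 J/m³

u_P = c⁷/(ℏG²)
  = 2.177 × 10^59 / 4.699 × 10^-55
  = 4.632 × 10^113 J/m³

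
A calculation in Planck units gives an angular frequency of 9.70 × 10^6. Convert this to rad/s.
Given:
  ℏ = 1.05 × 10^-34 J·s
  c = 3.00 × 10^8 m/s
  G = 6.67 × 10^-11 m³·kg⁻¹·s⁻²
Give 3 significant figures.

One Planck angular frequency: ω_P = √(c⁵/(ℏG)) = 1.86 × 10^43 rad/s.
9.70 × 10^6 × 1.86 × 10^43 rad/s = 1.81 × 10^50 rad/s

1.81 × 10^50 rad/s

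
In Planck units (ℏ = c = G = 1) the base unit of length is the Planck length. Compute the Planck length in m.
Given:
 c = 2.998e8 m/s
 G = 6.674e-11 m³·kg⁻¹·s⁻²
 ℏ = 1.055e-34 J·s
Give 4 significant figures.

ℓ_P = √(ℏG/c³)
  = √(2.613e-70)
  = 1.616e-35 m

1.616e-35 m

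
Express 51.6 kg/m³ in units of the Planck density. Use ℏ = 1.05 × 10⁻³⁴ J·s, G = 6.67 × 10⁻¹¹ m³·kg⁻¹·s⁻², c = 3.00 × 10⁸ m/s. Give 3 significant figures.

Planck density: ρ_P = c⁵/(ℏG²) = 5.20 × 10⁹⁶ kg/m³.
51.6 / 5.20 × 10⁹⁶ = 9.92 × 10⁻⁹⁶

9.92 × 10⁻⁹⁶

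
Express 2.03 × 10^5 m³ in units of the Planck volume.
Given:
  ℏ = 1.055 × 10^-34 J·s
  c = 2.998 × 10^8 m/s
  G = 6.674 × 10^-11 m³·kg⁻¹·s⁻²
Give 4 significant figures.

Planck volume: V_P = (ℏG/c³)^(3/2) = 4.224 × 10^-105 m³.
2.03 × 10^5 / 4.224 × 10^-105 = 4.806 × 10^109

4.806 × 10^109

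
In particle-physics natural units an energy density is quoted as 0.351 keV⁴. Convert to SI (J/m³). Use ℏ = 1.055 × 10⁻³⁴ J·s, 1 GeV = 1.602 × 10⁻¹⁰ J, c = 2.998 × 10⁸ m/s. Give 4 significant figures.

[E]/[L]³ = [E]⁴/(ℏc)³; restore (ℏc)⁻³.
1 GeV⁴ → 1/(ℏc)³ × (1 GeV in J)⁴ = 2.082 × 10³⁷ J/m³.
Convert the energy scale: 0.351 keV⁴ = 3.51 × 10⁻²⁵ GeV⁴.
Result: 3.51 × 10⁻²⁵ × 2.082 × 10³⁷ = 7.306 × 10¹² J/m³.

7.306 × 10¹² J/m³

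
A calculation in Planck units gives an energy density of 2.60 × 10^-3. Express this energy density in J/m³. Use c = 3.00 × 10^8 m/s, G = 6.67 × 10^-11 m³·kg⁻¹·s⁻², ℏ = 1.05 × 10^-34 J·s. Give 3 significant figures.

One Planck energy density: u_P = c⁷/(ℏG²) = 4.68 × 10^113 J/m³.
2.60 × 10^-3 × 4.68 × 10^113 J/m³ = 1.22 × 10^111 J/m³

1.22 × 10^111 J/m³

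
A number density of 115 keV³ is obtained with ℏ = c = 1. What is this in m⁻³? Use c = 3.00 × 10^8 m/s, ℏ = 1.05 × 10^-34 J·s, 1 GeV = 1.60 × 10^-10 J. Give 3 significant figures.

Number density is [L]⁻³ = [E]³/(ℏc)³.
1 GeV³ → 1/(ℏc)³ × (1 GeV in J)³ = 1.31 × 10^47 m⁻³.
Convert the energy scale: 115 keV³ = 1.15 × 10^-16 GeV³.
Result: 1.15 × 10^-16 × 1.31 × 10^47 = 1.51 × 10^31 m⁻³.

1.51 × 10^31 m⁻³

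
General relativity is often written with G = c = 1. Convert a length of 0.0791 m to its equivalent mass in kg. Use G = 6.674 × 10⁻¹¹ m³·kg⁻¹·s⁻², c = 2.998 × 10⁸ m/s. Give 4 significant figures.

Length → mass via c²/G.
0.0791 m × (c²/G) = 1.065 × 10²⁶ kg

1.065 × 10²⁶ kg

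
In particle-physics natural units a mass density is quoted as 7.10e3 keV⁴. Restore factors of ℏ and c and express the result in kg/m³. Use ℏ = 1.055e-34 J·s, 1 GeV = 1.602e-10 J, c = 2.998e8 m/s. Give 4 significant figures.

1.644 kg/m³

Mass density is [E]/(c²[L]³) = [E]⁴/(ℏ³c⁵).
1 GeV⁴ → 1/(ℏ³c⁵) × (1 GeV in J)⁴ = 2.316e20 kg/m³.
Convert the energy scale: 7.10e3 keV⁴ = 7.10e-21 GeV⁴.
Result: 7.10e-21 × 2.316e20 = 1.644 kg/m³.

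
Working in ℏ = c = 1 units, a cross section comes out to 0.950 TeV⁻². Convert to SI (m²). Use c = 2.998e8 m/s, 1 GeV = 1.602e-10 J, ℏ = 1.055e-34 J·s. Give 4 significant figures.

Area is [L]² = [E]⁻²·(ℏc)²; restore (ℏc)².
1 GeV⁻² → (ℏc)² × (1 GeV in J)⁻² = 3.898e-32 m².
Convert the energy scale: 0.950 TeV⁻² = 9.50e-7 GeV⁻².
Result: 9.50e-7 × 3.898e-32 = 3.703e-38 m².

3.703e-38 m²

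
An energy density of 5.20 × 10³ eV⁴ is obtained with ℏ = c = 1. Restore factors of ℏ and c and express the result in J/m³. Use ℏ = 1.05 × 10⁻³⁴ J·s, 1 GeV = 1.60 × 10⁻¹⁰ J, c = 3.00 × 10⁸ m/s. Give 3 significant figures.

1.09 × 10⁵ J/m³

[E]/[L]³ = [E]⁴/(ℏc)³; restore (ℏc)⁻³.
1 GeV⁴ → 1/(ℏc)³ × (1 GeV in J)⁴ = 2.10 × 10³⁷ J/m³.
Convert the energy scale: 5.20 × 10³ eV⁴ = 5.20 × 10⁻³³ GeV⁴.
Result: 5.20 × 10⁻³³ × 2.10 × 10³⁷ = 1.09 × 10⁵ J/m³.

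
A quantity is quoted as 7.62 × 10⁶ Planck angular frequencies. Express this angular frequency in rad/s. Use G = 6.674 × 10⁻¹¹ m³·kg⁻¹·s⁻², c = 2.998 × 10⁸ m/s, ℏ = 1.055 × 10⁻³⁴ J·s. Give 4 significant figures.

1.413 × 10⁵⁰ rad/s

One Planck angular frequency: ω_P = √(c⁵/(ℏG)) = 1.855 × 10⁴³ rad/s.
7.62 × 10⁶ × 1.855 × 10⁴³ rad/s = 1.413 × 10⁵⁰ rad/s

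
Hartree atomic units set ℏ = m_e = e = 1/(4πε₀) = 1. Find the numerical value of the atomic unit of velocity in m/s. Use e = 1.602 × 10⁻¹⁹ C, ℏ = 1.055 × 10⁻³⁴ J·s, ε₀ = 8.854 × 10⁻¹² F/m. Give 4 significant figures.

2.186 × 10⁶ m/s

The unique combination of the constants set to 1 with dimensions of velocity is v_au = e²/(4πε₀ℏ).
  = 2.566 × 10⁻³⁸ / 1.174 × 10⁻⁴⁴
  = 2.186 × 10⁶ m/s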